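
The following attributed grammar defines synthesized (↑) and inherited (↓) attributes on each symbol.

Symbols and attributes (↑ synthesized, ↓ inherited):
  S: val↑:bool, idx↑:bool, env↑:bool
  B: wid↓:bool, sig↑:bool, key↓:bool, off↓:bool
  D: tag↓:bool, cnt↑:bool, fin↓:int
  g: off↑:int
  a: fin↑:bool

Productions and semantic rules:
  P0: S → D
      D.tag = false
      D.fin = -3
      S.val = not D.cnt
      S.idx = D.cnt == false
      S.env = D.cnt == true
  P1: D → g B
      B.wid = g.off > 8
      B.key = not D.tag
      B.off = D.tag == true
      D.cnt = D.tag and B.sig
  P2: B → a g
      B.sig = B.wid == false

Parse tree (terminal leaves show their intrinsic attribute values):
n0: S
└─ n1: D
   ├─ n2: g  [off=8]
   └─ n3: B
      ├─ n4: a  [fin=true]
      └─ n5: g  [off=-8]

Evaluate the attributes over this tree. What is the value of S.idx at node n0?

1. n1.tag = false  [false]
2. n1.fin = -3  [-3]
3. n2.off = 8  [terminal]
4. n3.wid = false  [g.off > 8]
5. n3.key = true  [not D.tag]
6. n3.off = false  [D.tag == true]
7. n4.fin = true  [terminal]
8. n5.off = -8  [terminal]
9. n3.sig = true  [B.wid == false]
10. n1.cnt = false  [D.tag and B.sig]
11. n0.val = true  [not D.cnt]
12. n0.idx = true  [D.cnt == false]
13. n0.env = false  [D.cnt == true]

true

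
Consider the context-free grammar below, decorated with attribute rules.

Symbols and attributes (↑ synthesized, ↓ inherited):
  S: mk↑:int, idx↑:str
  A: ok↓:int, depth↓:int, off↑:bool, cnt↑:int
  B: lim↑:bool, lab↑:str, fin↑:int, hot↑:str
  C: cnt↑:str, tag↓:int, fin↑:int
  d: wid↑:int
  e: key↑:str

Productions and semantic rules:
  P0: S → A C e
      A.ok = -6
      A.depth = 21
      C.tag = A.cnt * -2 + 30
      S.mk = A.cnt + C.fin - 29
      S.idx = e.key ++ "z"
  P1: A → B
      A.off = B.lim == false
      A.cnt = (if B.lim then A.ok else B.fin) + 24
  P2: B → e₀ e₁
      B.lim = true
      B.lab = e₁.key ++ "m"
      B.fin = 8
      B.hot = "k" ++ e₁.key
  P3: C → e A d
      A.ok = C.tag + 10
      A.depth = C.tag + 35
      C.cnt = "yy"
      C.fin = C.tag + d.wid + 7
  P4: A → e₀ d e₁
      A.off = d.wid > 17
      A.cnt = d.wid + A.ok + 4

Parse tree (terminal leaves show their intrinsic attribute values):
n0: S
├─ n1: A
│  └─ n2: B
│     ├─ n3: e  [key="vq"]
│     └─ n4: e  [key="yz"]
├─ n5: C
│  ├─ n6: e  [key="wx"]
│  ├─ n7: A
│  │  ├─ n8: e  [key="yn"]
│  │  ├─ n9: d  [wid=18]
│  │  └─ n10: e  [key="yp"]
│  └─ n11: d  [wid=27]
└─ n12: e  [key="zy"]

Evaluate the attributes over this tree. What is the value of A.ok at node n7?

1. n1.ok = -6  [-6]
2. n1.depth = 21  [21]
3. n3.key = "vq"  [terminal]
4. n4.key = "yz"  [terminal]
5. n2.lim = true  [true]
6. n2.lab = "yzm"  [e₁.key ++ "m"]
7. n2.fin = 8  [8]
8. n2.hot = "kyz"  ["k" ++ e₁.key]
9. n1.off = false  [B.lim == false]
10. n1.cnt = 18  [(if B.lim then A.ok else B.fin) + 24]
11. n5.tag = -6  [A.cnt * -2 + 30]
12. n6.key = "wx"  [terminal]
13. n7.ok = 4  [C.tag + 10]
14. n7.depth = 29  [C.tag + 35]
15. n8.key = "yn"  [terminal]
16. n9.wid = 18  [terminal]
17. n10.key = "yp"  [terminal]
18. n7.off = true  [d.wid > 17]
19. n7.cnt = 26  [d.wid + A.ok + 4]
20. n11.wid = 27  [terminal]
21. n5.cnt = "yy"  ["yy"]
22. n5.fin = 28  [C.tag + d.wid + 7]
23. n12.key = "zy"  [terminal]
24. n0.mk = 17  [A.cnt + C.fin - 29]
25. n0.idx = "zyz"  [e.key ++ "z"]

4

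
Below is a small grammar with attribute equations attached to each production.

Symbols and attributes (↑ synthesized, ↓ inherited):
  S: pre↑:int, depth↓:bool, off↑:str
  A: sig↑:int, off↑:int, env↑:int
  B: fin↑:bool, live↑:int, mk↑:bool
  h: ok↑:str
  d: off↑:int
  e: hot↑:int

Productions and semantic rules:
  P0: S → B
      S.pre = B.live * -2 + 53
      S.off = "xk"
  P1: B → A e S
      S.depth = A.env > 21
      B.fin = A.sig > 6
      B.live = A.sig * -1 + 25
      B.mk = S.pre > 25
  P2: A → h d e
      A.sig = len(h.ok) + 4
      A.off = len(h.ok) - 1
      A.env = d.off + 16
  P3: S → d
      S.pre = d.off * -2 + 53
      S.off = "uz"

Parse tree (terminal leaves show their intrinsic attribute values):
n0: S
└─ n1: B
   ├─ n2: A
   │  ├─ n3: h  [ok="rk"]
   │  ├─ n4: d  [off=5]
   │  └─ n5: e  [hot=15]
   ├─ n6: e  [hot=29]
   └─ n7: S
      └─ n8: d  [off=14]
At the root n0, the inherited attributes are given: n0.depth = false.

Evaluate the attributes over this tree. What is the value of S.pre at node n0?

15

1. n0.depth = false  [given at root]
2. n3.ok = "rk"  [terminal]
3. n4.off = 5  [terminal]
4. n5.hot = 15  [terminal]
5. n2.sig = 6  [len(h.ok) + 4]
6. n2.off = 1  [len(h.ok) - 1]
7. n2.env = 21  [d.off + 16]
8. n6.hot = 29  [terminal]
9. n7.depth = false  [A.env > 21]
10. n8.off = 14  [terminal]
11. n7.pre = 25  [d.off * -2 + 53]
12. n7.off = "uz"  ["uz"]
13. n1.fin = false  [A.sig > 6]
14. n1.live = 19  [A.sig * -1 + 25]
15. n1.mk = false  [S.pre > 25]
16. n0.pre = 15  [B.live * -2 + 53]
17. n0.off = "xk"  ["xk"]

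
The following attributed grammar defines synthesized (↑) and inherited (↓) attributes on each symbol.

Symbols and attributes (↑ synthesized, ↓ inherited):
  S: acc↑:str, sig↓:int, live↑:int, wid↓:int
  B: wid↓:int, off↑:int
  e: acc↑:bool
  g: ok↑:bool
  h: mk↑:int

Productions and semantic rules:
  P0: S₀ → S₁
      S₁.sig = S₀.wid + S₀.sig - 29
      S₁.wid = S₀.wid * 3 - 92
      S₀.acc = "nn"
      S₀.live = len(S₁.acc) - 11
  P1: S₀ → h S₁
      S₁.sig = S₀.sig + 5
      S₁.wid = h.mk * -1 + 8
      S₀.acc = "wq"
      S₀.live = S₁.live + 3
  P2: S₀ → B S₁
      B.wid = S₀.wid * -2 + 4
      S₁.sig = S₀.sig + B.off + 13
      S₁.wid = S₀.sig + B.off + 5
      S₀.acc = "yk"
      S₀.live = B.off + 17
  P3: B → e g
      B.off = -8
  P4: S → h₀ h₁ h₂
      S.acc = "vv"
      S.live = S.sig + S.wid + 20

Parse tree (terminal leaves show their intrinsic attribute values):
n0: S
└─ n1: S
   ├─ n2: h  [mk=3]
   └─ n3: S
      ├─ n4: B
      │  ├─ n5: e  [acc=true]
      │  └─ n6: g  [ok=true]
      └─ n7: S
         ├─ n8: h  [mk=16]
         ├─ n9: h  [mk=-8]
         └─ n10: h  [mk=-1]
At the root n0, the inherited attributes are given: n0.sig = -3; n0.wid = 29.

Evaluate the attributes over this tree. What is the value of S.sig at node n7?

7

1. n0.sig = -3  [given at root]
2. n0.wid = 29  [given at root]
3. n1.sig = -3  [S₀.wid + S₀.sig - 29]
4. n1.wid = -5  [S₀.wid * 3 - 92]
5. n2.mk = 3  [terminal]
6. n3.sig = 2  [S₀.sig + 5]
7. n3.wid = 5  [h.mk * -1 + 8]
8. n4.wid = -6  [S₀.wid * -2 + 4]
9. n5.acc = true  [terminal]
10. n6.ok = true  [terminal]
11. n4.off = -8  [-8]
12. n7.sig = 7  [S₀.sig + B.off + 13]
13. n7.wid = -1  [S₀.sig + B.off + 5]
14. n8.mk = 16  [terminal]
15. n9.mk = -8  [terminal]
16. n10.mk = -1  [terminal]
17. n7.acc = "vv"  ["vv"]
18. n7.live = 26  [S.sig + S.wid + 20]
19. n3.acc = "yk"  ["yk"]
20. n3.live = 9  [B.off + 17]
21. n1.acc = "wq"  ["wq"]
22. n1.live = 12  [S₁.live + 3]
23. n0.acc = "nn"  ["nn"]
24. n0.live = -9  [len(S₁.acc) - 11]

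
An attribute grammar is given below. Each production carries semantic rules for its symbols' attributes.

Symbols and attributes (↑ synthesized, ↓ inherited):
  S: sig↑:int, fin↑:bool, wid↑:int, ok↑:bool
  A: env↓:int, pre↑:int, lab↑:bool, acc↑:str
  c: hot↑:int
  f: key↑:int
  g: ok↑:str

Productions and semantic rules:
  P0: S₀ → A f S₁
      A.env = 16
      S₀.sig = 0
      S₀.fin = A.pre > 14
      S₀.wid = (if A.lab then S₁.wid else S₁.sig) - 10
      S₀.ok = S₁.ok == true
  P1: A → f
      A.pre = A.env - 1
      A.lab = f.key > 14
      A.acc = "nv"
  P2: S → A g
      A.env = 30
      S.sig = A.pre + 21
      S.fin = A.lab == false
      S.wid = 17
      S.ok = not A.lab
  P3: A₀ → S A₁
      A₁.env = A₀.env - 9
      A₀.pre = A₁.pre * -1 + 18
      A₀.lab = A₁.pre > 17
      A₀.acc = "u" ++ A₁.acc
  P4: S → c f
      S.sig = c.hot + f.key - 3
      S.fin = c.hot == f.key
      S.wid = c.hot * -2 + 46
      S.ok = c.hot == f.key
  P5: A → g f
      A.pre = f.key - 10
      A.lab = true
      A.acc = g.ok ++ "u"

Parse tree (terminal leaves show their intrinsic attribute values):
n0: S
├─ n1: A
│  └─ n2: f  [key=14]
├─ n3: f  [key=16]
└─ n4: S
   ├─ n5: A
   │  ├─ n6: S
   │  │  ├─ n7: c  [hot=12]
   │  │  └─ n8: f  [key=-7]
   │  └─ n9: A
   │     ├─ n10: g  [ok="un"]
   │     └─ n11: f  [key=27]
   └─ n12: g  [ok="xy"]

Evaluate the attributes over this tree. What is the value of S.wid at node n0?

12

1. n1.env = 16  [16]
2. n2.key = 14  [terminal]
3. n1.pre = 15  [A.env - 1]
4. n1.lab = false  [f.key > 14]
5. n1.acc = "nv"  ["nv"]
6. n3.key = 16  [terminal]
7. n5.env = 30  [30]
8. n7.hot = 12  [terminal]
9. n8.key = -7  [terminal]
10. n6.sig = 2  [c.hot + f.key - 3]
11. n6.fin = false  [c.hot == f.key]
12. n6.wid = 22  [c.hot * -2 + 46]
13. n6.ok = false  [c.hot == f.key]
14. n9.env = 21  [A₀.env - 9]
15. n10.ok = "un"  [terminal]
16. n11.key = 27  [terminal]
17. n9.pre = 17  [f.key - 10]
18. n9.lab = true  [true]
19. n9.acc = "unu"  [g.ok ++ "u"]
20. n5.pre = 1  [A₁.pre * -1 + 18]
21. n5.lab = false  [A₁.pre > 17]
22. n5.acc = "uunu"  ["u" ++ A₁.acc]
23. n12.ok = "xy"  [terminal]
24. n4.sig = 22  [A.pre + 21]
25. n4.fin = true  [A.lab == false]
26. n4.wid = 17  [17]
27. n4.ok = true  [not A.lab]
28. n0.sig = 0  [0]
29. n0.fin = true  [A.pre > 14]
30. n0.wid = 12  [(if A.lab then S₁.wid else S₁.sig) - 10]
31. n0.ok = true  [S₁.ok == true]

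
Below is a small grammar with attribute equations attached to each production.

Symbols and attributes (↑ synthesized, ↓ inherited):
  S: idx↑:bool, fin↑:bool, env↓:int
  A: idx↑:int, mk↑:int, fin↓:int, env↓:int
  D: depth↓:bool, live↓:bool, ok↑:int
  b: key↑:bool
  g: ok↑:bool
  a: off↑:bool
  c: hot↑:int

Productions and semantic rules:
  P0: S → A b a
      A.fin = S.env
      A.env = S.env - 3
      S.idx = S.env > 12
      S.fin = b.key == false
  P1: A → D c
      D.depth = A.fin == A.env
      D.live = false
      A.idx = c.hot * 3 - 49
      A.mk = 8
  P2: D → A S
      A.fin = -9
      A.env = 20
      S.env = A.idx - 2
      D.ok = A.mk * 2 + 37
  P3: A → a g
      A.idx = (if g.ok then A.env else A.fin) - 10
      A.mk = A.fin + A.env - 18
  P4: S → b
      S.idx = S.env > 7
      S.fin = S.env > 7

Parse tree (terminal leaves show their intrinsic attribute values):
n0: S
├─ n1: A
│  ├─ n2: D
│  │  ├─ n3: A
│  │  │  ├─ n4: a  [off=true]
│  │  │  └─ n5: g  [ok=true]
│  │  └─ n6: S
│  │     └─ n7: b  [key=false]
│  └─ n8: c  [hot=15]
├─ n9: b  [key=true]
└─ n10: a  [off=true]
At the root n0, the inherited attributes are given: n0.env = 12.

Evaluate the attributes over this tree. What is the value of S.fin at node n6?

true

1. n0.env = 12  [given at root]
2. n1.fin = 12  [S.env]
3. n1.env = 9  [S.env - 3]
4. n2.depth = false  [A.fin == A.env]
5. n2.live = false  [false]
6. n3.fin = -9  [-9]
7. n3.env = 20  [20]
8. n4.off = true  [terminal]
9. n5.ok = true  [terminal]
10. n3.idx = 10  [(if g.ok then A.env else A.fin) - 10]
11. n3.mk = -7  [A.fin + A.env - 18]
12. n6.env = 8  [A.idx - 2]
13. n7.key = false  [terminal]
14. n6.idx = true  [S.env > 7]
15. n6.fin = true  [S.env > 7]
16. n2.ok = 23  [A.mk * 2 + 37]
17. n8.hot = 15  [terminal]
18. n1.idx = -4  [c.hot * 3 - 49]
19. n1.mk = 8  [8]
20. n9.key = true  [terminal]
21. n10.off = true  [terminal]
22. n0.idx = false  [S.env > 12]
23. n0.fin = false  [b.key == false]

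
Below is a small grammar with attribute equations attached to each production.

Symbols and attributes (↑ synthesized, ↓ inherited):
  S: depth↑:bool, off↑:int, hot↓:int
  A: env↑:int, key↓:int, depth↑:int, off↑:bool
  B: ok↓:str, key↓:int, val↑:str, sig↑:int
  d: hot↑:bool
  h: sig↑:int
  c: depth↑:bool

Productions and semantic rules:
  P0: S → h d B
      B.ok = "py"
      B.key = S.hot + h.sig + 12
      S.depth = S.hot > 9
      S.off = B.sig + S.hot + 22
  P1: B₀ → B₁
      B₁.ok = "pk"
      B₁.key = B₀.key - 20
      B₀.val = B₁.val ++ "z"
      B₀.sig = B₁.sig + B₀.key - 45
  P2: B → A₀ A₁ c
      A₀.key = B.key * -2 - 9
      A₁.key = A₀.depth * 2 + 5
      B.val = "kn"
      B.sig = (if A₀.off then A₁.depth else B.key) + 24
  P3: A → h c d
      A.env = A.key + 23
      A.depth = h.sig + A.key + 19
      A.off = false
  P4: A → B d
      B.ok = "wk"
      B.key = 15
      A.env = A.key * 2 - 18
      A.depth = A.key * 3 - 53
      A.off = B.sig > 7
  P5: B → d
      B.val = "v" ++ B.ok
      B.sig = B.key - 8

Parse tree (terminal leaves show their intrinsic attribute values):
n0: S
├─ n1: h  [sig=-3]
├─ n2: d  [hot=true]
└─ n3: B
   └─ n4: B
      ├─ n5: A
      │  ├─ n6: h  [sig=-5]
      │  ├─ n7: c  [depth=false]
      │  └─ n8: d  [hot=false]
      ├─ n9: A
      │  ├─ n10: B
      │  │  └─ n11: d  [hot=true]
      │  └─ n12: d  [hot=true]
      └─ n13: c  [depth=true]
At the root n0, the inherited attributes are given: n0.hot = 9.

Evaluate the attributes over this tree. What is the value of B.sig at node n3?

1. n0.hot = 9  [given at root]
2. n1.sig = -3  [terminal]
3. n2.hot = true  [terminal]
4. n3.ok = "py"  ["py"]
5. n3.key = 18  [S.hot + h.sig + 12]
6. n4.ok = "pk"  ["pk"]
7. n4.key = -2  [B₀.key - 20]
8. n5.key = -5  [B.key * -2 - 9]
9. n6.sig = -5  [terminal]
10. n7.depth = false  [terminal]
11. n8.hot = false  [terminal]
12. n5.env = 18  [A.key + 23]
13. n5.depth = 9  [h.sig + A.key + 19]
14. n5.off = false  [false]
15. n9.key = 23  [A₀.depth * 2 + 5]
16. n10.ok = "wk"  ["wk"]
17. n10.key = 15  [15]
18. n11.hot = true  [terminal]
19. n10.val = "vwk"  ["v" ++ B.ok]
20. n10.sig = 7  [B.key - 8]
21. n12.hot = true  [terminal]
22. n9.env = 28  [A.key * 2 - 18]
23. n9.depth = 16  [A.key * 3 - 53]
24. n9.off = false  [B.sig > 7]
25. n13.depth = true  [terminal]
26. n4.val = "kn"  ["kn"]
27. n4.sig = 22  [(if A₀.off then A₁.depth else B.key) + 24]
28. n3.val = "knz"  [B₁.val ++ "z"]
29. n3.sig = -5  [B₁.sig + B₀.key - 45]
30. n0.depth = false  [S.hot > 9]
31. n0.off = 26  [B.sig + S.hot + 22]

-5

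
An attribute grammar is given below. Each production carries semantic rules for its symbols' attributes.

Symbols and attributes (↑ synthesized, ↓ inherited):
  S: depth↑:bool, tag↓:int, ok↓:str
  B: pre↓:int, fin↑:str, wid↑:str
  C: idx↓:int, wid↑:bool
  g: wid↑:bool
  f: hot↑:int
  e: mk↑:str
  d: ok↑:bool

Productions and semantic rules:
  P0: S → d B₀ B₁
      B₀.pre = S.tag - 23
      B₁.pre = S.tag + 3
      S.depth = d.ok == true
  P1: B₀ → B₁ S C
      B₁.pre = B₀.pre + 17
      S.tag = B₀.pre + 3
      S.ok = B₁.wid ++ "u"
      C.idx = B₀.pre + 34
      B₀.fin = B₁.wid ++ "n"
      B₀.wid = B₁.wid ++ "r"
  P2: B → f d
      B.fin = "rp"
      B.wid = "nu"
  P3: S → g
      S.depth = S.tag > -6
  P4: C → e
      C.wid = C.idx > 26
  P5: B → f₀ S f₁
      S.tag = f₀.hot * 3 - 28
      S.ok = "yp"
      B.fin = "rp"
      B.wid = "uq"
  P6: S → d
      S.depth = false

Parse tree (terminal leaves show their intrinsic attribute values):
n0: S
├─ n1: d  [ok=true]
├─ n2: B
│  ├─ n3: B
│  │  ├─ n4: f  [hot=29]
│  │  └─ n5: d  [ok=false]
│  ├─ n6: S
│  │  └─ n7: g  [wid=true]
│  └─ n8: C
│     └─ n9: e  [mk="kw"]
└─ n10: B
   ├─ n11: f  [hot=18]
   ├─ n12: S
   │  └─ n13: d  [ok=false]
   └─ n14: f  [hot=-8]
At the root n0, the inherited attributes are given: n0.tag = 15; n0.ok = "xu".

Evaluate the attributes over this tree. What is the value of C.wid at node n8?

false

1. n0.tag = 15  [given at root]
2. n0.ok = "xu"  [given at root]
3. n1.ok = true  [terminal]
4. n2.pre = -8  [S.tag - 23]
5. n3.pre = 9  [B₀.pre + 17]
6. n4.hot = 29  [terminal]
7. n5.ok = false  [terminal]
8. n3.fin = "rp"  ["rp"]
9. n3.wid = "nu"  ["nu"]
10. n6.tag = -5  [B₀.pre + 3]
11. n6.ok = "nuu"  [B₁.wid ++ "u"]
12. n7.wid = true  [terminal]
13. n6.depth = true  [S.tag > -6]
14. n8.idx = 26  [B₀.pre + 34]
15. n9.mk = "kw"  [terminal]
16. n8.wid = false  [C.idx > 26]
17. n2.fin = "nun"  [B₁.wid ++ "n"]
18. n2.wid = "nur"  [B₁.wid ++ "r"]
19. n10.pre = 18  [S.tag + 3]
20. n11.hot = 18  [terminal]
21. n12.tag = 26  [f₀.hot * 3 - 28]
22. n12.ok = "yp"  ["yp"]
23. n13.ok = false  [terminal]
24. n12.depth = false  [false]
25. n14.hot = -8  [terminal]
26. n10.fin = "rp"  ["rp"]
27. n10.wid = "uq"  ["uq"]
28. n0.depth = true  [d.ok == true]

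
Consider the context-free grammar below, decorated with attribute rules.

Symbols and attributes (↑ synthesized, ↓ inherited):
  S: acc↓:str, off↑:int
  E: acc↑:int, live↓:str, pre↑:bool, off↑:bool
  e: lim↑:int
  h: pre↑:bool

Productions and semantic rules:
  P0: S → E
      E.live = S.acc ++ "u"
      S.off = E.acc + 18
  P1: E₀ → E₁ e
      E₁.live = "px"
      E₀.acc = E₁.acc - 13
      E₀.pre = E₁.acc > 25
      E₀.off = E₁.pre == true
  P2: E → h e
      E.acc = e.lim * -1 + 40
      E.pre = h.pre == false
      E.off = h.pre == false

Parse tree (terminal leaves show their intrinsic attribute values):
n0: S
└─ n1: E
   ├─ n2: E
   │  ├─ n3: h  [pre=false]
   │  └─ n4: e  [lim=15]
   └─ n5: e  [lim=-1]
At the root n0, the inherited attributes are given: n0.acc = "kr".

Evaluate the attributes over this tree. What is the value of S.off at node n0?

1. n0.acc = "kr"  [given at root]
2. n1.live = "kru"  [S.acc ++ "u"]
3. n2.live = "px"  ["px"]
4. n3.pre = false  [terminal]
5. n4.lim = 15  [terminal]
6. n2.acc = 25  [e.lim * -1 + 40]
7. n2.pre = true  [h.pre == false]
8. n2.off = true  [h.pre == false]
9. n5.lim = -1  [terminal]
10. n1.acc = 12  [E₁.acc - 13]
11. n1.pre = false  [E₁.acc > 25]
12. n1.off = true  [E₁.pre == true]
13. n0.off = 30  [E.acc + 18]

30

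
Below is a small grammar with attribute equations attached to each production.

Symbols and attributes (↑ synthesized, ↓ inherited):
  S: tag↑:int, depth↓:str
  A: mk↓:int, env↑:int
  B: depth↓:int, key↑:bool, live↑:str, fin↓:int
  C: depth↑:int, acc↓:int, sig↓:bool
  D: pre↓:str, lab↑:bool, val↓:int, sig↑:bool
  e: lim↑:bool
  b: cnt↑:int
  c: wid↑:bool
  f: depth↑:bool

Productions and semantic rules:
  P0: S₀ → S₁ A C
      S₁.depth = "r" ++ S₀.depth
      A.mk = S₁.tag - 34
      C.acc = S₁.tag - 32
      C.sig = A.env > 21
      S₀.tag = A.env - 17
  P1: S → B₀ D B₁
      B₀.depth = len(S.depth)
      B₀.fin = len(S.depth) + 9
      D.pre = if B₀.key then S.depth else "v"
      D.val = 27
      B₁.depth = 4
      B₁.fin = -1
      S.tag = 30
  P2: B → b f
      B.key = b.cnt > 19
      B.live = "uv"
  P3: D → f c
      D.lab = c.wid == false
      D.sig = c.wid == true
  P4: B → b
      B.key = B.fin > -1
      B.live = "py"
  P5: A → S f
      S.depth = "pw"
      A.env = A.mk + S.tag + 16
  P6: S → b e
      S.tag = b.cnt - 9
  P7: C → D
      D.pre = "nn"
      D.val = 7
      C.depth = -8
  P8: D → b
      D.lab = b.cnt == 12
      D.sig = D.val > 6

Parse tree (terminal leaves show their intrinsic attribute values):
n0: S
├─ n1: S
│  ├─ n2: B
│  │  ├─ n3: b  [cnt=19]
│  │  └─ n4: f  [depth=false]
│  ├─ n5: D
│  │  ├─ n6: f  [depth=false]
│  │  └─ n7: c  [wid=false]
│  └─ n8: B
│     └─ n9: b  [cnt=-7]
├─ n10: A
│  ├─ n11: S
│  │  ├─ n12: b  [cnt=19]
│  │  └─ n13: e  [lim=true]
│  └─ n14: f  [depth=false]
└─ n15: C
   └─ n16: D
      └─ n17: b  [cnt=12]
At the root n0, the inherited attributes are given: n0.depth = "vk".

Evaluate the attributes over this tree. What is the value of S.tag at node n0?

5

1. n0.depth = "vk"  [given at root]
2. n1.depth = "rvk"  ["r" ++ S₀.depth]
3. n2.depth = 3  [len(S.depth)]
4. n2.fin = 12  [len(S.depth) + 9]
5. n3.cnt = 19  [terminal]
6. n4.depth = false  [terminal]
7. n2.key = false  [b.cnt > 19]
8. n2.live = "uv"  ["uv"]
9. n5.pre = "v"  [if B₀.key then S.depth else "v"]
10. n5.val = 27  [27]
11. n6.depth = false  [terminal]
12. n7.wid = false  [terminal]
13. n5.lab = true  [c.wid == false]
14. n5.sig = false  [c.wid == true]
15. n8.depth = 4  [4]
16. n8.fin = -1  [-1]
17. n9.cnt = -7  [terminal]
18. n8.key = false  [B.fin > -1]
19. n8.live = "py"  ["py"]
20. n1.tag = 30  [30]
21. n10.mk = -4  [S₁.tag - 34]
22. n11.depth = "pw"  ["pw"]
23. n12.cnt = 19  [terminal]
24. n13.lim = true  [terminal]
25. n11.tag = 10  [b.cnt - 9]
26. n14.depth = false  [terminal]
27. n10.env = 22  [A.mk + S.tag + 16]
28. n15.acc = -2  [S₁.tag - 32]
29. n15.sig = true  [A.env > 21]
30. n16.pre = "nn"  ["nn"]
31. n16.val = 7  [7]
32. n17.cnt = 12  [terminal]
33. n16.lab = true  [b.cnt == 12]
34. n16.sig = true  [D.val > 6]
35. n15.depth = -8  [-8]
36. n0.tag = 5  [A.env - 17]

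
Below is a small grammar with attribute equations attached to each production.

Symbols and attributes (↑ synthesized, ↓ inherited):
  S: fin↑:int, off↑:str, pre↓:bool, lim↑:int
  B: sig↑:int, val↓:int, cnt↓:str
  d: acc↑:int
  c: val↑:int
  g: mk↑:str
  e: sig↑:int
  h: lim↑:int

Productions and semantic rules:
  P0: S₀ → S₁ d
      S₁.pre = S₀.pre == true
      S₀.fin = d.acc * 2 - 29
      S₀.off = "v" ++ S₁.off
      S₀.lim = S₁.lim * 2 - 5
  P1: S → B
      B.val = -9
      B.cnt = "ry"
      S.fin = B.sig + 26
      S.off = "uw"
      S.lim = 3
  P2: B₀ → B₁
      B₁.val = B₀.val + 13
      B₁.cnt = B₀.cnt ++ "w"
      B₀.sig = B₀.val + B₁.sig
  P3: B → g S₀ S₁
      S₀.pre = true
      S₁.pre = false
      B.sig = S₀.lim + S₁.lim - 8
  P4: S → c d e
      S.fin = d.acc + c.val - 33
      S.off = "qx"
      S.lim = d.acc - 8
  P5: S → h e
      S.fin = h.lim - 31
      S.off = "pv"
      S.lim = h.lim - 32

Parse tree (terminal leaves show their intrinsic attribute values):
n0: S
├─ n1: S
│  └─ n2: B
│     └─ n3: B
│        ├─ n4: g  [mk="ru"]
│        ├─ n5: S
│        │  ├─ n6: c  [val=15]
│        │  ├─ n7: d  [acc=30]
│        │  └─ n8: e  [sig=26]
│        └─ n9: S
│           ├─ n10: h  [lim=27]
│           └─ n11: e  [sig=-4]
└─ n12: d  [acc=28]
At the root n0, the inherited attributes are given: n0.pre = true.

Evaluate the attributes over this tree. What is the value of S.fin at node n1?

1. n0.pre = true  [given at root]
2. n1.pre = true  [S₀.pre == true]
3. n2.val = -9  [-9]
4. n2.cnt = "ry"  ["ry"]
5. n3.val = 4  [B₀.val + 13]
6. n3.cnt = "ryw"  [B₀.cnt ++ "w"]
7. n4.mk = "ru"  [terminal]
8. n5.pre = true  [true]
9. n6.val = 15  [terminal]
10. n7.acc = 30  [terminal]
11. n8.sig = 26  [terminal]
12. n5.fin = 12  [d.acc + c.val - 33]
13. n5.off = "qx"  ["qx"]
14. n5.lim = 22  [d.acc - 8]
15. n9.pre = false  [false]
16. n10.lim = 27  [terminal]
17. n11.sig = -4  [terminal]
18. n9.fin = -4  [h.lim - 31]
19. n9.off = "pv"  ["pv"]
20. n9.lim = -5  [h.lim - 32]
21. n3.sig = 9  [S₀.lim + S₁.lim - 8]
22. n2.sig = 0  [B₀.val + B₁.sig]
23. n1.fin = 26  [B.sig + 26]
24. n1.off = "uw"  ["uw"]
25. n1.lim = 3  [3]
26. n12.acc = 28  [terminal]
27. n0.fin = 27  [d.acc * 2 - 29]
28. n0.off = "vuw"  ["v" ++ S₁.off]
29. n0.lim = 1  [S₁.lim * 2 - 5]

26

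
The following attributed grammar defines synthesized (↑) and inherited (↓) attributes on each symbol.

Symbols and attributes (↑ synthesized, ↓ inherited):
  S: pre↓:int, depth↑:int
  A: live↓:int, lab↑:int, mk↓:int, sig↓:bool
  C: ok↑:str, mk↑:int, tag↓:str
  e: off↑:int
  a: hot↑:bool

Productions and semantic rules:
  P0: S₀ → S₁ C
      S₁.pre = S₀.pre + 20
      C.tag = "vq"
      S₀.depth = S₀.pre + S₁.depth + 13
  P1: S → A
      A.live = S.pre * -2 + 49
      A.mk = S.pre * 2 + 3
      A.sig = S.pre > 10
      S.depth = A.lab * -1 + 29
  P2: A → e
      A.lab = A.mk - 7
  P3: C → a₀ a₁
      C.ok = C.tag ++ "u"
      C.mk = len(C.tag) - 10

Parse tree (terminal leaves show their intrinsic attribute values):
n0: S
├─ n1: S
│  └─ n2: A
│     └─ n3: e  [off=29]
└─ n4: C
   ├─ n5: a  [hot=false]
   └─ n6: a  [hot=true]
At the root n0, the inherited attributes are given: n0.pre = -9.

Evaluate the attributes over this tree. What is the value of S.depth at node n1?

11

1. n0.pre = -9  [given at root]
2. n1.pre = 11  [S₀.pre + 20]
3. n2.live = 27  [S.pre * -2 + 49]
4. n2.mk = 25  [S.pre * 2 + 3]
5. n2.sig = true  [S.pre > 10]
6. n3.off = 29  [terminal]
7. n2.lab = 18  [A.mk - 7]
8. n1.depth = 11  [A.lab * -1 + 29]
9. n4.tag = "vq"  ["vq"]
10. n5.hot = false  [terminal]
11. n6.hot = true  [terminal]
12. n4.ok = "vqu"  [C.tag ++ "u"]
13. n4.mk = -8  [len(C.tag) - 10]
14. n0.depth = 15  [S₀.pre + S₁.depth + 13]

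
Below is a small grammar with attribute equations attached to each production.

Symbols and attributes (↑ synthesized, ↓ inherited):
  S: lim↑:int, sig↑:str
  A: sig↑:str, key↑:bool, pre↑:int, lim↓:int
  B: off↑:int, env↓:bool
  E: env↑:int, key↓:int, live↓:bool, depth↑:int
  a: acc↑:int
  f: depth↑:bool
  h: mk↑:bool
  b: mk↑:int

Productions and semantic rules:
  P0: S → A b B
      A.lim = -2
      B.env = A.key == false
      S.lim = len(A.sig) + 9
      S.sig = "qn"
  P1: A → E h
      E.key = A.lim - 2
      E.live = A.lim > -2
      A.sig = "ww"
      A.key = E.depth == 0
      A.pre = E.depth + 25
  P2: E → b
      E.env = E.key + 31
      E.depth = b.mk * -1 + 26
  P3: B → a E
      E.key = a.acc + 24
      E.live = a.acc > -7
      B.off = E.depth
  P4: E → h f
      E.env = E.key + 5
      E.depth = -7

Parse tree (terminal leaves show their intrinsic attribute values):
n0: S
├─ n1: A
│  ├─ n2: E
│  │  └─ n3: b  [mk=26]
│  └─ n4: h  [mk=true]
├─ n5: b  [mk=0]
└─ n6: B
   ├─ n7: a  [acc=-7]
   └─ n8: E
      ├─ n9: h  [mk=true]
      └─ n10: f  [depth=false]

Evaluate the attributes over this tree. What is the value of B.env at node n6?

1. n1.lim = -2  [-2]
2. n2.key = -4  [A.lim - 2]
3. n2.live = false  [A.lim > -2]
4. n3.mk = 26  [terminal]
5. n2.env = 27  [E.key + 31]
6. n2.depth = 0  [b.mk * -1 + 26]
7. n4.mk = true  [terminal]
8. n1.sig = "ww"  ["ww"]
9. n1.key = true  [E.depth == 0]
10. n1.pre = 25  [E.depth + 25]
11. n5.mk = 0  [terminal]
12. n6.env = false  [A.key == false]
13. n7.acc = -7  [terminal]
14. n8.key = 17  [a.acc + 24]
15. n8.live = false  [a.acc > -7]
16. n9.mk = true  [terminal]
17. n10.depth = false  [terminal]
18. n8.env = 22  [E.key + 5]
19. n8.depth = -7  [-7]
20. n6.off = -7  [E.depth]
21. n0.lim = 11  [len(A.sig) + 9]
22. n0.sig = "qn"  ["qn"]

false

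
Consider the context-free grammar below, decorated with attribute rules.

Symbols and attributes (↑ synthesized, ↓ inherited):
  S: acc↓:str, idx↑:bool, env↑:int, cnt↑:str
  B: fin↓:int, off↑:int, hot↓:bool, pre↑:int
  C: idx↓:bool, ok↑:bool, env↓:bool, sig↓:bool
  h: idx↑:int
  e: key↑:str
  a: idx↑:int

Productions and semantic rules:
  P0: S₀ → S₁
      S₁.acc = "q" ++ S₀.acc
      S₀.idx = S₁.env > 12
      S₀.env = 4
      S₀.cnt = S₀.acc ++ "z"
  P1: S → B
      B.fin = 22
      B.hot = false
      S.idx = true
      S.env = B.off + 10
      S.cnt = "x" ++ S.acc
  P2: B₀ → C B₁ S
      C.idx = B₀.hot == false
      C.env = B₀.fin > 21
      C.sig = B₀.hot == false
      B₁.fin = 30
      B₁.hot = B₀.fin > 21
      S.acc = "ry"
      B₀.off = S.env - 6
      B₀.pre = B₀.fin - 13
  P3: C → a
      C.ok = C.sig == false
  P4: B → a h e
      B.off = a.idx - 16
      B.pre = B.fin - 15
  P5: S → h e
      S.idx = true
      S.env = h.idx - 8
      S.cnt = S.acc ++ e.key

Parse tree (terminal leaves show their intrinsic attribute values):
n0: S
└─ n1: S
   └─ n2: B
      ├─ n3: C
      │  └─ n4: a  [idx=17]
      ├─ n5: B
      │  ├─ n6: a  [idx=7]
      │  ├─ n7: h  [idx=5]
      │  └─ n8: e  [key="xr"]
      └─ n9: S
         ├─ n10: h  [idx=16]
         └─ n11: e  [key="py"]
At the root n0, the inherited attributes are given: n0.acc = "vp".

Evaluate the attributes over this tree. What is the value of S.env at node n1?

12

1. n0.acc = "vp"  [given at root]
2. n1.acc = "qvp"  ["q" ++ S₀.acc]
3. n2.fin = 22  [22]
4. n2.hot = false  [false]
5. n3.idx = true  [B₀.hot == false]
6. n3.env = true  [B₀.fin > 21]
7. n3.sig = true  [B₀.hot == false]
8. n4.idx = 17  [terminal]
9. n3.ok = false  [C.sig == false]
10. n5.fin = 30  [30]
11. n5.hot = true  [B₀.fin > 21]
12. n6.idx = 7  [terminal]
13. n7.idx = 5  [terminal]
14. n8.key = "xr"  [terminal]
15. n5.off = -9  [a.idx - 16]
16. n5.pre = 15  [B.fin - 15]
17. n9.acc = "ry"  ["ry"]
18. n10.idx = 16  [terminal]
19. n11.key = "py"  [terminal]
20. n9.idx = true  [true]
21. n9.env = 8  [h.idx - 8]
22. n9.cnt = "rypy"  [S.acc ++ e.key]
23. n2.off = 2  [S.env - 6]
24. n2.pre = 9  [B₀.fin - 13]
25. n1.idx = true  [true]
26. n1.env = 12  [B.off + 10]
27. n1.cnt = "xqvp"  ["x" ++ S.acc]
28. n0.idx = false  [S₁.env > 12]
29. n0.env = 4  [4]
30. n0.cnt = "vpz"  [S₀.acc ++ "z"]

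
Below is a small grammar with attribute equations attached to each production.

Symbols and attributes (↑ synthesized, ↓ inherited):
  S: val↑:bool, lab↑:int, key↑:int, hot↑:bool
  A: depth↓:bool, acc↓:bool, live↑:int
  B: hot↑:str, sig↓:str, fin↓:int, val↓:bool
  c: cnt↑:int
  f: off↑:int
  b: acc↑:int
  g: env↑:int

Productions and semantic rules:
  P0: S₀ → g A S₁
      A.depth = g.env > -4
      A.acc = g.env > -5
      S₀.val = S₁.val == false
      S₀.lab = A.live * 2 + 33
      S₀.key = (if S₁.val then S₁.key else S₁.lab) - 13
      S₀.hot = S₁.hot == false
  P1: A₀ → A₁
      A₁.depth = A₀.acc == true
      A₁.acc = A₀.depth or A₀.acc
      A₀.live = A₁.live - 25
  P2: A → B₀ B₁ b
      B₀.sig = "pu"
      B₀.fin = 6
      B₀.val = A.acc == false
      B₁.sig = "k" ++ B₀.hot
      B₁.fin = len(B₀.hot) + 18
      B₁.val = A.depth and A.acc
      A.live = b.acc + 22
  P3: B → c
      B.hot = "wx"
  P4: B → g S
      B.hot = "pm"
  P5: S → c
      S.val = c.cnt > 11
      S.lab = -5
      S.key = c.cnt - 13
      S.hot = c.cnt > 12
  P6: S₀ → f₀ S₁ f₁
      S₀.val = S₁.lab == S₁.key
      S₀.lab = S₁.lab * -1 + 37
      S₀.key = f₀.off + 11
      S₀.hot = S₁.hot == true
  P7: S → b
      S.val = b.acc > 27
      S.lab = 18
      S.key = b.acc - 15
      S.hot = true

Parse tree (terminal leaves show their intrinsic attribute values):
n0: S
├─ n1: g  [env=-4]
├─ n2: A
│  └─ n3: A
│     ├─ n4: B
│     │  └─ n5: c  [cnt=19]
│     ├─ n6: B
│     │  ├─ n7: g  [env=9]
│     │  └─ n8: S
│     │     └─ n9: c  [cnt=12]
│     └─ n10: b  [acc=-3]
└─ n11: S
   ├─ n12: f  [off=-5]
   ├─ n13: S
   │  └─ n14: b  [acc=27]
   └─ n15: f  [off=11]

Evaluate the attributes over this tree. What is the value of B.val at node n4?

false

1. n1.env = -4  [terminal]
2. n2.depth = false  [g.env > -4]
3. n2.acc = true  [g.env > -5]
4. n3.depth = true  [A₀.acc == true]
5. n3.acc = true  [A₀.depth or A₀.acc]
6. n4.sig = "pu"  ["pu"]
7. n4.fin = 6  [6]
8. n4.val = false  [A.acc == false]
9. n5.cnt = 19  [terminal]
10. n4.hot = "wx"  ["wx"]
11. n6.sig = "kwx"  ["k" ++ B₀.hot]
12. n6.fin = 20  [len(B₀.hot) + 18]
13. n6.val = true  [A.depth and A.acc]
14. n7.env = 9  [terminal]
15. n9.cnt = 12  [terminal]
16. n8.val = true  [c.cnt > 11]
17. n8.lab = -5  [-5]
18. n8.key = -1  [c.cnt - 13]
19. n8.hot = false  [c.cnt > 12]
20. n6.hot = "pm"  ["pm"]
21. n10.acc = -3  [terminal]
22. n3.live = 19  [b.acc + 22]
23. n2.live = -6  [A₁.live - 25]
24. n12.off = -5  [terminal]
25. n14.acc = 27  [terminal]
26. n13.val = false  [b.acc > 27]
27. n13.lab = 18  [18]
28. n13.key = 12  [b.acc - 15]
29. n13.hot = true  [true]
30. n15.off = 11  [terminal]
31. n11.val = false  [S₁.lab == S₁.key]
32. n11.lab = 19  [S₁.lab * -1 + 37]
33. n11.key = 6  [f₀.off + 11]
34. n11.hot = true  [S₁.hot == true]
35. n0.val = true  [S₁.val == false]
36. n0.lab = 21  [A.live * 2 + 33]
37. n0.key = 6  [(if S₁.val then S₁.key else S₁.lab) - 13]
38. n0.hot = false  [S₁.hot == false]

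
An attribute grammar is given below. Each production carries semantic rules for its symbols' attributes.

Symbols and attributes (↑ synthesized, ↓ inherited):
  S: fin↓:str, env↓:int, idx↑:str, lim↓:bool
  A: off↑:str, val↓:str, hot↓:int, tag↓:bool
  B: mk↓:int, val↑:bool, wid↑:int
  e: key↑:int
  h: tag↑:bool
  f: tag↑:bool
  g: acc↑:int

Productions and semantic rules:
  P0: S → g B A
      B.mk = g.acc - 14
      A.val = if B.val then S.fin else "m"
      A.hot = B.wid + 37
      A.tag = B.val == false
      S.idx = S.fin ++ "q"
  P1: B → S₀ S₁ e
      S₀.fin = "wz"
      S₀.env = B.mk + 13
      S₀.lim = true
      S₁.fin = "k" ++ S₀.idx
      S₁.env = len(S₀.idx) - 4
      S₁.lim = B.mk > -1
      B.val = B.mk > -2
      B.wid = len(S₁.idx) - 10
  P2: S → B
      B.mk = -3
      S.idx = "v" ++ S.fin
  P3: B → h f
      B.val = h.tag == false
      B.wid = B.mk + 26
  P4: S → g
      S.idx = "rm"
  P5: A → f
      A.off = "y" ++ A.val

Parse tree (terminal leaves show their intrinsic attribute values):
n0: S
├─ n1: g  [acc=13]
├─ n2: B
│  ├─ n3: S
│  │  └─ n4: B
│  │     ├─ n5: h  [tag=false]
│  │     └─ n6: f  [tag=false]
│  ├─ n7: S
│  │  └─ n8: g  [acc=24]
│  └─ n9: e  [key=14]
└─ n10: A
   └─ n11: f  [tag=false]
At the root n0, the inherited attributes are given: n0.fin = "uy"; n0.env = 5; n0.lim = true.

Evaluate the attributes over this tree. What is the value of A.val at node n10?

1. n0.fin = "uy"  [given at root]
2. n0.env = 5  [given at root]
3. n0.lim = true  [given at root]
4. n1.acc = 13  [terminal]
5. n2.mk = -1  [g.acc - 14]
6. n3.fin = "wz"  ["wz"]
7. n3.env = 12  [B.mk + 13]
8. n3.lim = true  [true]
9. n4.mk = -3  [-3]
10. n5.tag = false  [terminal]
11. n6.tag = false  [terminal]
12. n4.val = true  [h.tag == false]
13. n4.wid = 23  [B.mk + 26]
14. n3.idx = "vwz"  ["v" ++ S.fin]
15. n7.fin = "kvwz"  ["k" ++ S₀.idx]
16. n7.env = -1  [len(S₀.idx) - 4]
17. n7.lim = false  [B.mk > -1]
18. n8.acc = 24  [terminal]
19. n7.idx = "rm"  ["rm"]
20. n9.key = 14  [terminal]
21. n2.val = true  [B.mk > -2]
22. n2.wid = -8  [len(S₁.idx) - 10]
23. n10.val = "uy"  [if B.val then S.fin else "m"]
24. n10.hot = 29  [B.wid + 37]
25. n10.tag = false  [B.val == false]
26. n11.tag = false  [terminal]
27. n10.off = "yuy"  ["y" ++ A.val]
28. n0.idx = "uyq"  [S.fin ++ "q"]

"uy"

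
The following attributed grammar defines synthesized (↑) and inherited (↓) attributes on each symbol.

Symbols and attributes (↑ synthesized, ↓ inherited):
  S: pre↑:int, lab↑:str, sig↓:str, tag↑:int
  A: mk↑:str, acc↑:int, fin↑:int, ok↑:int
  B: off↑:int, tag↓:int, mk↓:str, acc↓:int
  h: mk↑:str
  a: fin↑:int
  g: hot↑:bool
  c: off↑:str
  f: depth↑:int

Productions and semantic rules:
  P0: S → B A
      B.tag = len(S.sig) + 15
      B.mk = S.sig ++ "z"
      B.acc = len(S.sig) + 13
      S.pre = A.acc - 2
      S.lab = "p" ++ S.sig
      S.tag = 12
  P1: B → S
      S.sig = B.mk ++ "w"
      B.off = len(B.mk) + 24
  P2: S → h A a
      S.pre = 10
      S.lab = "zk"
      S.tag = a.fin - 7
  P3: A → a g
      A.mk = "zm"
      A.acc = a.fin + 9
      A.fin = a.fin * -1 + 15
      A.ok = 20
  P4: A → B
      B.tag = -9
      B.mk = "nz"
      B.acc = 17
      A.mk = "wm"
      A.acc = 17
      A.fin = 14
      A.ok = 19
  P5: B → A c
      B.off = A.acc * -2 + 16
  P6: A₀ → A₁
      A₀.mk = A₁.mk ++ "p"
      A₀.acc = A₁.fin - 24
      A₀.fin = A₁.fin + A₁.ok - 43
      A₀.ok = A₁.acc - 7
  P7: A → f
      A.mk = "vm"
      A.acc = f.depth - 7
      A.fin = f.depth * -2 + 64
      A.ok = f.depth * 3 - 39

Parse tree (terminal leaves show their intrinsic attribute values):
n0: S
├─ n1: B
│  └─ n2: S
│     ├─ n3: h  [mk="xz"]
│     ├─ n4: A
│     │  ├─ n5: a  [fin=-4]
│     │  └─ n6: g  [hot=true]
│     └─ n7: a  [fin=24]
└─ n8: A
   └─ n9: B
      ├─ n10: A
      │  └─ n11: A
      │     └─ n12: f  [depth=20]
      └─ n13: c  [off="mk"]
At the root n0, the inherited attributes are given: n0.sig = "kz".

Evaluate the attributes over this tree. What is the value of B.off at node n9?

1. n0.sig = "kz"  [given at root]
2. n1.tag = 17  [len(S.sig) + 15]
3. n1.mk = "kzz"  [S.sig ++ "z"]
4. n1.acc = 15  [len(S.sig) + 13]
5. n2.sig = "kzzw"  [B.mk ++ "w"]
6. n3.mk = "xz"  [terminal]
7. n5.fin = -4  [terminal]
8. n6.hot = true  [terminal]
9. n4.mk = "zm"  ["zm"]
10. n4.acc = 5  [a.fin + 9]
11. n4.fin = 19  [a.fin * -1 + 15]
12. n4.ok = 20  [20]
13. n7.fin = 24  [terminal]
14. n2.pre = 10  [10]
15. n2.lab = "zk"  ["zk"]
16. n2.tag = 17  [a.fin - 7]
17. n1.off = 27  [len(B.mk) + 24]
18. n9.tag = -9  [-9]
19. n9.mk = "nz"  ["nz"]
20. n9.acc = 17  [17]
21. n12.depth = 20  [terminal]
22. n11.mk = "vm"  ["vm"]
23. n11.acc = 13  [f.depth - 7]
24. n11.fin = 24  [f.depth * -2 + 64]
25. n11.ok = 21  [f.depth * 3 - 39]
26. n10.mk = "vmp"  [A₁.mk ++ "p"]
27. n10.acc = 0  [A₁.fin - 24]
28. n10.fin = 2  [A₁.fin + A₁.ok - 43]
29. n10.ok = 6  [A₁.acc - 7]
30. n13.off = "mk"  [terminal]
31. n9.off = 16  [A.acc * -2 + 16]
32. n8.mk = "wm"  ["wm"]
33. n8.acc = 17  [17]
34. n8.fin = 14  [14]
35. n8.ok = 19  [19]
36. n0.pre = 15  [A.acc - 2]
37. n0.lab = "pkz"  ["p" ++ S.sig]
38. n0.tag = 12  [12]

16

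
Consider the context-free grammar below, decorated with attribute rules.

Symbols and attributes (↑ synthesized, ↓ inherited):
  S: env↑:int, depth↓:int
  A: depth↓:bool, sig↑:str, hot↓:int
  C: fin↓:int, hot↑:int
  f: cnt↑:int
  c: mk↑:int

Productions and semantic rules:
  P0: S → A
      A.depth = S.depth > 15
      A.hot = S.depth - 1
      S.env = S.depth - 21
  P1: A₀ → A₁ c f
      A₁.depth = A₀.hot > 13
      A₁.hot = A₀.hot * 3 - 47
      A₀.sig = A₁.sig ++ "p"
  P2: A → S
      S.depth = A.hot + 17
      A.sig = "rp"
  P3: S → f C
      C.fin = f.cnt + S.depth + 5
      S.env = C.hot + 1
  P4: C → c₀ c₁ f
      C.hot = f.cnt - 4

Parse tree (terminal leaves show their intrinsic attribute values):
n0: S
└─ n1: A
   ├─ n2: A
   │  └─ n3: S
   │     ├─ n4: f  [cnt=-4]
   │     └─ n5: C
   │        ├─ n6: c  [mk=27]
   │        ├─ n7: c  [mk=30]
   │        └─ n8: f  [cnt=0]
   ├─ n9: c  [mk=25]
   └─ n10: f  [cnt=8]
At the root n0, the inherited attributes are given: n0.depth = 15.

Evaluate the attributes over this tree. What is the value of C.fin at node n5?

13

1. n0.depth = 15  [given at root]
2. n1.depth = false  [S.depth > 15]
3. n1.hot = 14  [S.depth - 1]
4. n2.depth = true  [A₀.hot > 13]
5. n2.hot = -5  [A₀.hot * 3 - 47]
6. n3.depth = 12  [A.hot + 17]
7. n4.cnt = -4  [terminal]
8. n5.fin = 13  [f.cnt + S.depth + 5]
9. n6.mk = 27  [terminal]
10. n7.mk = 30  [terminal]
11. n8.cnt = 0  [terminal]
12. n5.hot = -4  [f.cnt - 4]
13. n3.env = -3  [C.hot + 1]
14. n2.sig = "rp"  ["rp"]
15. n9.mk = 25  [terminal]
16. n10.cnt = 8  [terminal]
17. n1.sig = "rpp"  [A₁.sig ++ "p"]
18. n0.env = -6  [S.depth - 21]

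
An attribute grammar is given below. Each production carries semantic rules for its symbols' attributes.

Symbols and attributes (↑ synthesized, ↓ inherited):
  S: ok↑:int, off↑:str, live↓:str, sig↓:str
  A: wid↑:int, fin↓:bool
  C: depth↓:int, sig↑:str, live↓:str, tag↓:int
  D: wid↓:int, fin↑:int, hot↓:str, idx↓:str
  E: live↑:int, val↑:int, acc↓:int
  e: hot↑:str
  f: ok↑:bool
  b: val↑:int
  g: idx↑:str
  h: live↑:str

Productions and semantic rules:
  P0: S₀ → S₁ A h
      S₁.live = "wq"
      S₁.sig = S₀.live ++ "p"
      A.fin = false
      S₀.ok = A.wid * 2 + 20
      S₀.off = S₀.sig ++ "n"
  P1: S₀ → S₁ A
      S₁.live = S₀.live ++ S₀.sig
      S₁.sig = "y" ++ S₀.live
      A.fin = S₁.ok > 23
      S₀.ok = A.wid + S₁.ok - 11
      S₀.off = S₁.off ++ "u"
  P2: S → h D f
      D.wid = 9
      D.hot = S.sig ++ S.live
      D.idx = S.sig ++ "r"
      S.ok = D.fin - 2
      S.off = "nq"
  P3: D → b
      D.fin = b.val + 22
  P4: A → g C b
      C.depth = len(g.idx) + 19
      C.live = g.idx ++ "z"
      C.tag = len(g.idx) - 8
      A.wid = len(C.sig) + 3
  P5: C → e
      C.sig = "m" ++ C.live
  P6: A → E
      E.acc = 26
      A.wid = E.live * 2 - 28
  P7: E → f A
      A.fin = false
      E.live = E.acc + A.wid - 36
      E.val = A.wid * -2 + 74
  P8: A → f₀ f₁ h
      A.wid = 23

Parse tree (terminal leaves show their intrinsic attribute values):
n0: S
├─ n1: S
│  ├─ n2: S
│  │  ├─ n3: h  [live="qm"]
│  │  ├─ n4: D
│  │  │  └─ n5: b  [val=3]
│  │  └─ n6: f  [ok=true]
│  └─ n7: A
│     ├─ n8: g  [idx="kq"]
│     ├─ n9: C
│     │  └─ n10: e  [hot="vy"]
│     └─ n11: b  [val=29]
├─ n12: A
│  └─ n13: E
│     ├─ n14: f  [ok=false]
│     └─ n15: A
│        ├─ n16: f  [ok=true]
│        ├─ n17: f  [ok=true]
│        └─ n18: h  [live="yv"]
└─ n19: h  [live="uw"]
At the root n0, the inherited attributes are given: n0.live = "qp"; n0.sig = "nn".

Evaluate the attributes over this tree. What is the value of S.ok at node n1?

19

1. n0.live = "qp"  [given at root]
2. n0.sig = "nn"  [given at root]
3. n1.live = "wq"  ["wq"]
4. n1.sig = "qpp"  [S₀.live ++ "p"]
5. n2.live = "wqqpp"  [S₀.live ++ S₀.sig]
6. n2.sig = "ywq"  ["y" ++ S₀.live]
7. n3.live = "qm"  [terminal]
8. n4.wid = 9  [9]
9. n4.hot = "ywqwqqpp"  [S.sig ++ S.live]
10. n4.idx = "ywqr"  [S.sig ++ "r"]
11. n5.val = 3  [terminal]
12. n4.fin = 25  [b.val + 22]
13. n6.ok = true  [terminal]
14. n2.ok = 23  [D.fin - 2]
15. n2.off = "nq"  ["nq"]
16. n7.fin = false  [S₁.ok > 23]
17. n8.idx = "kq"  [terminal]
18. n9.depth = 21  [len(g.idx) + 19]
19. n9.live = "kqz"  [g.idx ++ "z"]
20. n9.tag = -6  [len(g.idx) - 8]
21. n10.hot = "vy"  [terminal]
22. n9.sig = "mkqz"  ["m" ++ C.live]
23. n11.val = 29  [terminal]
24. n7.wid = 7  [len(C.sig) + 3]
25. n1.ok = 19  [A.wid + S₁.ok - 11]
26. n1.off = "nqu"  [S₁.off ++ "u"]
27. n12.fin = false  [false]
28. n13.acc = 26  [26]
29. n14.ok = false  [terminal]
30. n15.fin = false  [false]
31. n16.ok = true  [terminal]
32. n17.ok = true  [terminal]
33. n18.live = "yv"  [terminal]
34. n15.wid = 23  [23]
35. n13.live = 13  [E.acc + A.wid - 36]
36. n13.val = 28  [A.wid * -2 + 74]
37. n12.wid = -2  [E.live * 2 - 28]
38. n19.live = "uw"  [terminal]
39. n0.ok = 16  [A.wid * 2 + 20]
40. n0.off = "nnn"  [S₀.sig ++ "n"]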